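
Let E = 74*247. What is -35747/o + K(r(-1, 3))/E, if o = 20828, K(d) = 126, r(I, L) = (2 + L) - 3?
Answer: -325379669/190347092 ≈ -1.7094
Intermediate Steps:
r(I, L) = -1 + L
E = 18278
-35747/o + K(r(-1, 3))/E = -35747/20828 + 126/18278 = -35747*1/20828 + 126*(1/18278) = -35747/20828 + 63/9139 = -325379669/190347092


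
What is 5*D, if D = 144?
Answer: 720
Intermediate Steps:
5*D = 5*144 = 720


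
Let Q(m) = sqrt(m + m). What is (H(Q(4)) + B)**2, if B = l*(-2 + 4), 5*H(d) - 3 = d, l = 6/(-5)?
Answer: 89/25 - 36*sqrt(2)/25 ≈ 1.5235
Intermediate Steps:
l = -6/5 (l = 6*(-1/5) = -6/5 ≈ -1.2000)
Q(m) = sqrt(2)*sqrt(m) (Q(m) = sqrt(2*m) = sqrt(2)*sqrt(m))
H(d) = 3/5 + d/5
B = -12/5 (B = -6*(-2 + 4)/5 = -6/5*2 = -12/5 ≈ -2.4000)
(H(Q(4)) + B)**2 = ((3/5 + (sqrt(2)*sqrt(4))/5) - 12/5)**2 = ((3/5 + (sqrt(2)*2)/5) - 12/5)**2 = ((3/5 + (2*sqrt(2))/5) - 12/5)**2 = ((3/5 + 2*sqrt(2)/5) - 12/5)**2 = (-9/5 + 2*sqrt(2)/5)**2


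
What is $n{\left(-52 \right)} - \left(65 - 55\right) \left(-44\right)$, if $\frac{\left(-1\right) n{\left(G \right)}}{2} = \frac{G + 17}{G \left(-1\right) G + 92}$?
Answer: $\frac{574605}{1306} \approx 439.97$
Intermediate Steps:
$n{\left(G \right)} = - \frac{2 \left(17 + G\right)}{92 - G^{2}}$ ($n{\left(G \right)} = - 2 \frac{G + 17}{G \left(-1\right) G + 92} = - 2 \frac{17 + G}{- G G + 92} = - 2 \frac{17 + G}{- G^{2} + 92} = - 2 \frac{17 + G}{92 - G^{2}} = - \frac{2 \left(17 + G\right)}{92 - G^{2}}$)
$n{\left(-52 \right)} - \left(65 - 55\right) \left(-44\right) = \frac{2 \left(17 - 52\right)}{-92 + \left(-52\right)^{2}} - \left(65 - 55\right) \left(-44\right) = 2 \frac{1}{-92 + 2704} \left(-35\right) - 10 \left(-44\right) = 2 \cdot \frac{1}{2612} \left(-35\right) - -440 = 2 \cdot \frac{1}{2612} \left(-35\right) + 440 = - \frac{35}{1306} + 440 = \frac{574605}{1306}$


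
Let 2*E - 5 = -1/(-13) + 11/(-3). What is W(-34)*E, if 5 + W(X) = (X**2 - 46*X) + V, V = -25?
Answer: 73975/39 ≈ 1896.8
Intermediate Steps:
E = 55/78 (E = 5/2 + (-1/(-13) + 11/(-3))/2 = 5/2 + (-1*(-1/13) + 11*(-1/3))/2 = 5/2 + (1/13 - 11/3)/2 = 5/2 + (1/2)*(-140/39) = 5/2 - 70/39 = 55/78 ≈ 0.70513)
W(X) = -30 + X**2 - 46*X (W(X) = -5 + ((X**2 - 46*X) - 25) = -5 + (-25 + X**2 - 46*X) = -30 + X**2 - 46*X)
W(-34)*E = (-30 + (-34)**2 - 46*(-34))*(55/78) = (-30 + 1156 + 1564)*(55/78) = 2690*(55/78) = 73975/39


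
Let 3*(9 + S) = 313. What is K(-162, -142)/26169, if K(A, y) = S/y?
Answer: -1/38979 ≈ -2.5655e-5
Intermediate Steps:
S = 286/3 (S = -9 + (⅓)*313 = -9 + 313/3 = 286/3 ≈ 95.333)
K(A, y) = 286/(3*y)
K(-162, -142)/26169 = ((286/3)/(-142))/26169 = ((286/3)*(-1/142))*(1/26169) = -143/213*1/26169 = -1/38979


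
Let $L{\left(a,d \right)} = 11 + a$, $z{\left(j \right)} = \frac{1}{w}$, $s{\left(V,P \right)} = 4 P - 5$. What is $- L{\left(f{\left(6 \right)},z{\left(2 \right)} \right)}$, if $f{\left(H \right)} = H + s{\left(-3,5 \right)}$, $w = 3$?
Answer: $-32$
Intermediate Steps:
$s{\left(V,P \right)} = -5 + 4 P$
$f{\left(H \right)} = 15 + H$ ($f{\left(H \right)} = H + \left(-5 + 4 \cdot 5\right) = H + \left(-5 + 20\right) = H + 15 = 15 + H$)
$z{\left(j \right)} = \frac{1}{3}$
$- L{\left(f{\left(6 \right)},z{\left(2 \right)} \right)} = - (11 + \left(15 + 6\right)) = - (11 + 21) = \left(-1\right) 32 = -32$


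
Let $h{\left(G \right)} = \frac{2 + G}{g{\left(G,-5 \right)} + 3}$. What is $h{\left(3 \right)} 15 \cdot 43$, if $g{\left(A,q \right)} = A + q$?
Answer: $3225$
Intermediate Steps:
$h{\left(G \right)} = \frac{2 + G}{-2 + G}$ ($h{\left(G \right)} = \frac{2 + G}{\left(G - 5\right) + 3} = \frac{2 + G}{\left(-5 + G\right) + 3} = \frac{2 + G}{-2 + G}$)
$h{\left(3 \right)} 15 \cdot 43 = \frac{2 + 3}{-2 + 3} \cdot 15 \cdot 43 = 1^{-1} \cdot 5 \cdot 15 \cdot 43 = 1 \cdot 5 \cdot 15 \cdot 43 = 5 \cdot 15 \cdot 43 = 75 \cdot 43 = 3225$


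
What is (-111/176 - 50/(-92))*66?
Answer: -1059/184 ≈ -5.7554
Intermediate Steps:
(-111/176 - 50/(-92))*66 = (-111*1/176 - 50*(-1/92))*66 = (-111/176 + 25/46)*66 = -353/4048*66 = -1059/184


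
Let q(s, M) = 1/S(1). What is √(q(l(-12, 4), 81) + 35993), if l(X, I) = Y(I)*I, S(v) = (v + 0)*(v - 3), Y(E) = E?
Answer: √143970/2 ≈ 189.72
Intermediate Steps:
S(v) = v*(-3 + v)
l(X, I) = I² (l(X, I) = I*I = I²)
q(s, M) = -½ (q(s, M) = 1/(1*(-3 + 1)) = 1/(1*(-2)) = 1/(-2) = -½)
√(q(l(-12, 4), 81) + 35993) = √(-½ + 35993) = √(71985/2) = √143970/2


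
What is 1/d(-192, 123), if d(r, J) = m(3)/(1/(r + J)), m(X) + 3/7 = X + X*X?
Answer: -7/5589 ≈ -0.0012525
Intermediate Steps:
m(X) = -3/7 + X + X² (m(X) = -3/7 + (X + X*X) = -3/7 + (X + X²) = -3/7 + X + X²)
d(r, J) = 81*J/7 + 81*r/7 (d(r, J) = (-3/7 + 3 + 3²)/(1/(r + J)) = (-3/7 + 3 + 9)/(1/(J + r)) = 81*(J + r)/7 = 81*J/7 + 81*r/7)
1/d(-192, 123) = 1/((81/7)*123 + (81/7)*(-192)) = 1/(9963/7 - 15552/7) = 1/(-5589/7) = -7/5589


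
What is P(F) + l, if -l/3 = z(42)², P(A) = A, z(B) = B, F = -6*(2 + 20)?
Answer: -5424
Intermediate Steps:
F = -132 (F = -6*22 = -132)
l = -5292 (l = -3*42² = -3*1764 = -5292)
P(F) + l = -132 - 5292 = -5424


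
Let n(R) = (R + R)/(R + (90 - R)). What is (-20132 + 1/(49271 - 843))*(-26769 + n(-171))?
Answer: 6525552039534/12107 ≈ 5.3899e+8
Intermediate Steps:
n(R) = R/45 (n(R) = (2*R)/90 = (2*R)*(1/90) = R/45)
(-20132 + 1/(49271 - 843))*(-26769 + n(-171)) = (-20132 + 1/(49271 - 843))*(-26769 + (1/45)*(-171)) = (-20132 + 1/48428)*(-26769 - 19/5) = (-20132 + 1/48428)*(-133864/5) = -974952495/48428*(-133864/5) = 6525552039534/12107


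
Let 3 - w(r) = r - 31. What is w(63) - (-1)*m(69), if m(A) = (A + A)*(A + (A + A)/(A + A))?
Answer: 9631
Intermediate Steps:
m(A) = 2*A*(1 + A) (m(A) = (2*A)*(A + (2*A)/((2*A))) = (2*A)*(A + (2*A)*(1/(2*A))) = (2*A)*(A + 1) = (2*A)*(1 + A) = 2*A*(1 + A))
w(r) = 34 - r (w(r) = 3 - (r - 31) = 3 - (-31 + r) = 3 + (31 - r) = 34 - r)
w(63) - (-1)*m(69) = (34 - 1*63) - (-1)*2*69*(1 + 69) = (34 - 63) - (-1)*2*69*70 = -29 - (-1)*9660 = -29 - 1*(-9660) = -29 + 9660 = 9631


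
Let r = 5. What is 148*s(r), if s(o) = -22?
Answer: -3256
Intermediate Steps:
148*s(r) = 148*(-22) = -3256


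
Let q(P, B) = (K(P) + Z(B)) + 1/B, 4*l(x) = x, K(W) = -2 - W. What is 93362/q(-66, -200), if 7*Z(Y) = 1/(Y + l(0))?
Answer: 16338350/11199 ≈ 1458.9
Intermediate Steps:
l(x) = x/4
Z(Y) = 1/(7*Y) (Z(Y) = 1/(7*(Y + (¼)*0)) = 1/(7*(Y + 0)) = 1/(7*Y))
q(P, B) = -2 - P + 8/(7*B) (q(P, B) = ((-2 - P) + 1/(7*B)) + 1/B = (-2 - P + 1/(7*B)) + 1/B = -2 - P + 8/(7*B))
93362/q(-66, -200) = 93362/(-2 - 1*(-66) + (8/7)/(-200)) = 93362/(-2 + 66 + (8/7)*(-1/200)) = 93362/(-2 + 66 - 1/175) = 93362/(11199/175) = 93362*(175/11199) = 16338350/11199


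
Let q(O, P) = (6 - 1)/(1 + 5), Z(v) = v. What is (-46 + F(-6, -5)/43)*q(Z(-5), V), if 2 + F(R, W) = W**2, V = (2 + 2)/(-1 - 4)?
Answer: -9775/258 ≈ -37.888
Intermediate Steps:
V = -4/5 (V = 4/(-5) = 4*(-1/5) = -4/5 ≈ -0.80000)
F(R, W) = -2 + W**2
q(O, P) = 5/6
(-46 + F(-6, -5)/43)*q(Z(-5), V) = (-46 + (-2 + (-5)**2)/43)*(5/6) = (-46 + (-2 + 25)*(1/43))*(5/6) = (-46 + 23*(1/43))*(5/6) = (-46 + 23/43)*(5/6) = -1955/43*5/6 = -9775/258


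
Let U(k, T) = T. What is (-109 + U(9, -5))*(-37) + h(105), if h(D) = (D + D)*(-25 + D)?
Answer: 21018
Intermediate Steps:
h(D) = 2*D*(-25 + D) (h(D) = (2*D)*(-25 + D) = 2*D*(-25 + D))
(-109 + U(9, -5))*(-37) + h(105) = (-109 - 5)*(-37) + 2*105*(-25 + 105) = -114*(-37) + 2*105*80 = 4218 + 16800 = 21018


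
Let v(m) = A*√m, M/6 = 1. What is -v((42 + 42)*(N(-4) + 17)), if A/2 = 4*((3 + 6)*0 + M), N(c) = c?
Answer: -96*√273 ≈ -1586.2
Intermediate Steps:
M = 6 (M = 6*1 = 6)
A = 48 (A = 2*(4*((3 + 6)*0 + 6)) = 2*(4*(9*0 + 6)) = 2*(4*(0 + 6)) = 2*(4*6) = 2*24 = 48)
v(m) = 48*√m
-v((42 + 42)*(N(-4) + 17)) = -48*√((42 + 42)*(-4 + 17)) = -48*√(84*13) = -48*√1092 = -48*2*√273 = -96*√273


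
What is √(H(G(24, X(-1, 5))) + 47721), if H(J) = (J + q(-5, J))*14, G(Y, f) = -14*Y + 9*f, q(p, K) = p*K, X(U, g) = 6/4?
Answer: 3*√7309 ≈ 256.48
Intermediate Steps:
X(U, g) = 3/2 (X(U, g) = 6*(¼) = 3/2)
q(p, K) = K*p
H(J) = -56*J (H(J) = (J + J*(-5))*14 = (J - 5*J)*14 = -4*J*14 = -56*J)
√(H(G(24, X(-1, 5))) + 47721) = √(-56*(-14*24 + 9*(3/2)) + 47721) = √(-56*(-336 + 27/2) + 47721) = √(-56*(-645/2) + 47721) = √(18060 + 47721) = √65781 = 3*√7309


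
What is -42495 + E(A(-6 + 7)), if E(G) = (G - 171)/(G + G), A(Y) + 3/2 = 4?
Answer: -425287/10 ≈ -42529.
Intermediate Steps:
A(Y) = 5/2 (A(Y) = -3/2 + 4 = 5/2)
E(G) = (-171 + G)/(2*G) (E(G) = (-171 + G)/((2*G)) = (-171 + G)*(1/(2*G)) = (-171 + G)/(2*G))
-42495 + E(A(-6 + 7)) = -42495 + (-171 + 5/2)/(2*(5/2)) = -42495 + (1/2)*(2/5)*(-337/2) = -42495 - 337/10 = -425287/10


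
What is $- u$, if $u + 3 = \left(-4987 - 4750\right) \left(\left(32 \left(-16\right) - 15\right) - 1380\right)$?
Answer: $-18568456$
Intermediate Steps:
$u = 18568456$ ($u = -3 + \left(-4987 - 4750\right) \left(\left(32 \left(-16\right) - 15\right) - 1380\right) = -3 - 9737 \left(\left(-512 - 15\right) - 1380\right) = -3 - 9737 \left(-527 - 1380\right) = -3 - -18568459 = -3 + 18568459 = 18568456$)
$- u = \left(-1\right) 18568456 = -18568456$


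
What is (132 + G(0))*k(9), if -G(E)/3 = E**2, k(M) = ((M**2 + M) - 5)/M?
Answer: 3740/3 ≈ 1246.7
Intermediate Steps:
k(M) = (-5 + M + M**2)/M (k(M) = ((M + M**2) - 5)/M = (-5 + M + M**2)/M)
G(E) = -3*E**2
(132 + G(0))*k(9) = (132 - 3*0**2)*(1 + 9 - 5/9) = (132 - 3*0)*(1 + 9 - 5*1/9) = (132 + 0)*(1 + 9 - 5/9) = 132*(85/9) = 3740/3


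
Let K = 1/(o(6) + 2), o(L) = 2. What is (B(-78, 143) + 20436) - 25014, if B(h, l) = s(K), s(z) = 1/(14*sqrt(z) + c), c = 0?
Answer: -32045/7 ≈ -4577.9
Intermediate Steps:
K = 1/4 (K = 1/(2 + 2) = 1/4 ≈ 0.25000)
s(z) = 1/(14*sqrt(z)) (s(z) = 1/(14*sqrt(z) + 0) = 1/(14*sqrt(z)))
B(h, l) = 1/7 (B(h, l) = 1/(14*1/sqrt(4)) = (1/14)*2 = 1/7)
(B(-78, 143) + 20436) - 25014 = (1/7 + 20436) - 25014 = 143053/7 - 25014 = -32045/7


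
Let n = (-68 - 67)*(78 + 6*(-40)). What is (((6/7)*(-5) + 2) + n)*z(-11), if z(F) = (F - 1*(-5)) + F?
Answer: -2602258/7 ≈ -3.7175e+5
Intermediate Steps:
z(F) = 5 + 2*F (z(F) = (F + 5) + F = (5 + F) + F = 5 + 2*F)
n = 21870 (n = -135*(78 - 240) = -135*(-162) = 21870)
(((6/7)*(-5) + 2) + n)*z(-11) = (((6/7)*(-5) + 2) + 21870)*(5 + 2*(-11)) = (((6*(⅐))*(-5) + 2) + 21870)*(5 - 22) = (((6/7)*(-5) + 2) + 21870)*(-17) = ((-30/7 + 2) + 21870)*(-17) = (-16/7 + 21870)*(-17) = (153074/7)*(-17) = -2602258/7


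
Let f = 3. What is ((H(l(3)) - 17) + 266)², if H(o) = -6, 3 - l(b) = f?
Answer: 59049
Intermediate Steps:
l(b) = 0 (l(b) = 3 - 1*3 = 3 - 3 = 0)
((H(l(3)) - 17) + 266)² = ((-6 - 17) + 266)² = (-23 + 266)² = 243² = 59049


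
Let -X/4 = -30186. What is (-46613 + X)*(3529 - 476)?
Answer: 226321943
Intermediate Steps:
X = 120744 (X = -4*(-30186) = 120744)
(-46613 + X)*(3529 - 476) = (-46613 + 120744)*(3529 - 476) = 74131*3053 = 226321943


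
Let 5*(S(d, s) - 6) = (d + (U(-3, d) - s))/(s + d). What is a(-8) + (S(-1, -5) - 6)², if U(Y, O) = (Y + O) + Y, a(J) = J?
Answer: -799/100 ≈ -7.9900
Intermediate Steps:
U(Y, O) = O + 2*Y (U(Y, O) = (O + Y) + Y = O + 2*Y)
S(d, s) = 6 + (-6 - s + 2*d)/(5*(d + s)) (S(d, s) = 6 + ((d + ((d + 2*(-3)) - s))/(s + d))/5 = 6 + ((d + ((d - 6) - s))/(d + s))/5 = 6 + ((d + ((-6 + d) - s))/(d + s))/5 = 6 + ((d + (-6 + d - s))/(d + s))/5 = 6 + ((-6 - s + 2*d)/(d + s))/5 = 6 + (-6 - s + 2*d)/(5*(d + s)))
a(-8) + (S(-1, -5) - 6)² = -8 + ((-6 + 29*(-5) + 32*(-1))/(5*(-1 - 5)) - 6)² = -8 + ((⅕)*(-6 - 145 - 32)/(-6) - 6)² = -8 + ((⅕)*(-⅙)*(-183) - 6)² = -8 + (61/10 - 6)² = -8 + (⅒)² = -8 + 1/100 = -799/100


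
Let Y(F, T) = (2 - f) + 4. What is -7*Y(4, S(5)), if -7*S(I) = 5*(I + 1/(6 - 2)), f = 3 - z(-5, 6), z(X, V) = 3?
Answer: -42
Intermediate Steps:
f = 0 (f = 3 - 1*3 = 3 - 3 = 0)
S(I) = -5/28 - 5*I/7 (S(I) = -5*(I + 1/(6 - 2))/7 = -5*(I + 1/4)/7 = -5*(I + ¼)/7 = -5*(¼ + I)/7 = -(5/4 + 5*I)/7 = -5/28 - 5*I/7)
Y(F, T) = 6 (Y(F, T) = (2 - 1*0) + 4 = (2 + 0) + 4 = 2 + 4 = 6)
-7*Y(4, S(5)) = -7*6 = -42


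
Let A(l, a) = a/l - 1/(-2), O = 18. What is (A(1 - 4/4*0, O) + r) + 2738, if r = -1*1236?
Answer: 3041/2 ≈ 1520.5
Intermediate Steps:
A(l, a) = ½ + a/l (A(l, a) = a/l - 1*(-½) = a/l + ½ = ½ + a/l)
r = -1236
(A(1 - 4/4*0, O) + r) + 2738 = ((18 + (1 - 4/4*0)/2)/(1 - 4/4*0) - 1236) + 2738 = ((18 + (1 - 4*¼*0)/2)/(1 - 4*¼*0) - 1236) + 2738 = ((18 + (1 - 1*0)/2)/(1 - 1*0) - 1236) + 2738 = ((18 + (1 + 0)/2)/(1 + 0) - 1236) + 2738 = ((18 + (½)*1)/1 - 1236) + 2738 = (1*(18 + ½) - 1236) + 2738 = (1*(37/2) - 1236) + 2738 = (37/2 - 1236) + 2738 = -2435/2 + 2738 = 3041/2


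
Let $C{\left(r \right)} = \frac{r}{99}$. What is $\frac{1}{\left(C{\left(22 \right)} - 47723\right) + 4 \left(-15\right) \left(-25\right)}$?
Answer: $- \frac{9}{416005} \approx -2.1634 \cdot 10^{-5}$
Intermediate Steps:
$C{\left(r \right)} = \frac{r}{99}$ ($C{\left(r \right)} = r \frac{1}{99} = \frac{r}{99}$)
$\frac{1}{\left(C{\left(22 \right)} - 47723\right) + 4 \left(-15\right) \left(-25\right)} = \frac{1}{\left(\frac{1}{99} \cdot 22 - 47723\right) + 4 \left(-15\right) \left(-25\right)} = \frac{1}{\left(\frac{2}{9} - 47723\right) - -1500} = \frac{1}{- \frac{429505}{9} + 1500} = \frac{1}{- \frac{416005}{9}} = - \frac{9}{416005}$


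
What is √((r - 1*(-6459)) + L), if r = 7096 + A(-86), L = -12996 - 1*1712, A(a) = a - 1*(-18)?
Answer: I*√1221 ≈ 34.943*I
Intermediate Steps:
A(a) = 18 + a (A(a) = a + 18 = 18 + a)
L = -14708 (L = -12996 - 1712 = -14708)
r = 7028 (r = 7096 + (18 - 86) = 7096 - 68 = 7028)
√((r - 1*(-6459)) + L) = √((7028 - 1*(-6459)) - 14708) = √((7028 + 6459) - 14708) = √(13487 - 14708) = √(-1221) = I*√1221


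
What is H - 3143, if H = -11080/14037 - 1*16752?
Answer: -279277195/14037 ≈ -19896.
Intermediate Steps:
H = -235158904/14037 (H = -11080*1/14037 - 16752 = -11080/14037 - 16752 = -235158904/14037 ≈ -16753.)
H - 3143 = -235158904/14037 - 3143 = -279277195/14037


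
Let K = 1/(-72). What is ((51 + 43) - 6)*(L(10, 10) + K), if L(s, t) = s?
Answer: 7909/9 ≈ 878.78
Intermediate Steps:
K = -1/72 ≈ -0.013889
((51 + 43) - 6)*(L(10, 10) + K) = ((51 + 43) - 6)*(10 - 1/72) = (94 - 6)*(719/72) = 88*(719/72) = 7909/9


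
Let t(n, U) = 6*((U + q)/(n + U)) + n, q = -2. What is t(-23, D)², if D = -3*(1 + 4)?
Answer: 148996/361 ≈ 412.73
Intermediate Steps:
D = -15 (D = -3*5 = -15)
t(n, U) = n + 6*(-2 + U)/(U + n) (t(n, U) = 6*((U - 2)/(n + U)) + n = 6*((-2 + U)/(U + n)) + n = 6*(-2 + U)/(U + n) + n = n + 6*(-2 + U)/(U + n))
t(-23, D)² = ((-12 + (-23)² + 6*(-15) - 15*(-23))/(-15 - 23))² = ((-12 + 529 - 90 + 345)/(-38))² = (-1/38*772)² = (-386/19)² = 148996/361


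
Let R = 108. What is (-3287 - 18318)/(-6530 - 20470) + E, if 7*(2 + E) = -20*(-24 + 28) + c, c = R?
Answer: 15121/5400 ≈ 2.8002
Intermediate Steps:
c = 108
E = 2 (E = -2 + (-20*(-24 + 28) + 108)/7 = -2 + (-20*4 + 108)/7 = -2 + (-80 + 108)/7 = -2 + (1/7)*28 = -2 + 4 = 2)
(-3287 - 18318)/(-6530 - 20470) + E = (-3287 - 18318)/(-6530 - 20470) + 2 = -21605/(-27000) + 2 = -21605*(-1/27000) + 2 = 4321/5400 + 2 = 15121/5400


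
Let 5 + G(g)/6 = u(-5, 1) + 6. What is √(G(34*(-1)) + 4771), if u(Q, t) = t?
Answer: √4783 ≈ 69.159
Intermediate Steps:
G(g) = 12 (G(g) = -30 + 6*(1 + 6) = -30 + 6*7 = -30 + 42 = 12)
√(G(34*(-1)) + 4771) = √(12 + 4771) = √4783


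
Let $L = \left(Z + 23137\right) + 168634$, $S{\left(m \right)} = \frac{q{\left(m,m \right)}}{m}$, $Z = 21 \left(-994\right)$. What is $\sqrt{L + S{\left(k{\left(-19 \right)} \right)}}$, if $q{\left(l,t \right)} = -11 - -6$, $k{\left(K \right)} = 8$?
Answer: $\frac{\sqrt{2734342}}{4} \approx 413.4$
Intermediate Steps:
$q{\left(l,t \right)} = -5$ ($q{\left(l,t \right)} = -11 + 6 = -5$)
$Z = -20874$
$S{\left(m \right)} = - \frac{5}{m}$
$L = 170897$ ($L = \left(-20874 + 23137\right) + 168634 = 2263 + 168634 = 170897$)
$\sqrt{L + S{\left(k{\left(-19 \right)} \right)}} = \sqrt{170897 - \frac{5}{8}} = \sqrt{\frac{1367171}{8}} = \frac{\sqrt{2734342}}{4}$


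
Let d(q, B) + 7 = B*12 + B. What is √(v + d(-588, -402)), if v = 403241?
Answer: 2*√99502 ≈ 630.88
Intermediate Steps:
d(q, B) = -7 + 13*B (d(q, B) = -7 + (B*12 + B) = -7 + (12*B + B) = -7 + 13*B)
√(v + d(-588, -402)) = √(403241 + (-7 + 13*(-402))) = √(403241 + (-7 - 5226)) = √(403241 - 5233) = √398008 = 2*√99502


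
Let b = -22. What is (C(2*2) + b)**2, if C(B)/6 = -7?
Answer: 4096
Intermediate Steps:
C(B) = -42 (C(B) = 6*(-7) = -42)
(C(2*2) + b)**2 = (-42 - 22)**2 = (-64)**2 = 4096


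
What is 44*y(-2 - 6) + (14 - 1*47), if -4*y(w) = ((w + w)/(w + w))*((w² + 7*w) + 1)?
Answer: -132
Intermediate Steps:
y(w) = -¼ - 7*w/4 - w²/4 (y(w) = -(w + w)/(w + w)*((w² + 7*w) + 1)/4 = -(2*w)/((2*w))*(1 + w² + 7*w)/4 = -(2*w)*(1/(2*w))*(1 + w² + 7*w)/4 = -(1 + w² + 7*w)/4 = -¼ - 7*w/4 - w²/4)
44*y(-2 - 6) + (14 - 1*47) = 44*(-¼ - 7*(-2 - 6)/4 - (-2 - 6)²/4) + (14 - 1*47) = 44*(-¼ - 7/4*(-8) - ¼*(-8)²) + (14 - 47) = 44*(-¼ + 14 - ¼*64) - 33 = 44*(-¼ + 14 - 16) - 33 = 44*(-9/4) - 33 = -99 - 33 = -132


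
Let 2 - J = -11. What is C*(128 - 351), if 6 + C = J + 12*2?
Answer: -6913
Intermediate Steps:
J = 13 (J = 2 - 1*(-11) = 2 + 11 = 13)
C = 31 (C = -6 + (13 + 12*2) = -6 + (13 + 24) = -6 + 37 = 31)
C*(128 - 351) = 31*(128 - 351) = 31*(-223) = -6913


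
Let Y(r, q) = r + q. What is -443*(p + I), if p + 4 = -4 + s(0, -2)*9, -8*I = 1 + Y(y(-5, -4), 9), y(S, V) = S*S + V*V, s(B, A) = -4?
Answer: 178529/8 ≈ 22316.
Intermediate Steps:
y(S, V) = S**2 + V**2
Y(r, q) = q + r
I = -51/8 (I = -(1 + (9 + ((-5)**2 + (-4)**2)))/8 = -(1 + (9 + (25 + 16)))/8 = -(1 + (9 + 41))/8 = -(1 + 50)/8 = -1/8*51 = -51/8 ≈ -6.3750)
p = -44 (p = -4 + (-4 - 4*9) = -4 + (-4 - 36) = -4 - 40 = -44)
-443*(p + I) = -443*(-44 - 51/8) = -443*(-403/8) = 178529/8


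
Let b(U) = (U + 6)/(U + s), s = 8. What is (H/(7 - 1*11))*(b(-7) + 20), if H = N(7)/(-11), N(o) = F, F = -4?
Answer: -19/11 ≈ -1.7273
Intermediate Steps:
N(o) = -4
H = 4/11 (H = -4/(-11) = -4*(-1/11) = 4/11 ≈ 0.36364)
b(U) = (6 + U)/(8 + U) (b(U) = (U + 6)/(U + 8) = (6 + U)/(8 + U))
(H/(7 - 1*11))*(b(-7) + 20) = (4/(11*(7 - 1*11)))*((6 - 7)/(8 - 7) + 20) = (4/(11*(7 - 11)))*(-1/1 + 20) = ((4/11)/(-4))*(1*(-1) + 20) = ((4/11)*(-¼))*(-1 + 20) = -1/11*19 = -19/11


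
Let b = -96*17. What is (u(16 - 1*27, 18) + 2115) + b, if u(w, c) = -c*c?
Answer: 159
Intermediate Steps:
u(w, c) = -c²
b = -1632
(u(16 - 1*27, 18) + 2115) + b = (-1*18² + 2115) - 1632 = (-1*324 + 2115) - 1632 = (-324 + 2115) - 1632 = 1791 - 1632 = 159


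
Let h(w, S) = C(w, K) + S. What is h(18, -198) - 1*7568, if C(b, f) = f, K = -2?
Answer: -7768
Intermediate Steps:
h(w, S) = -2 + S
h(18, -198) - 1*7568 = (-2 - 198) - 1*7568 = -200 - 7568 = -7768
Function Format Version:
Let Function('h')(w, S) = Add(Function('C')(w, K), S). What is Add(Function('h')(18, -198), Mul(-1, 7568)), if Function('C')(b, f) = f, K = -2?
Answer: -7768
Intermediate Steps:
Function('h')(w, S) = Add(-2, S)
Add(Function('h')(18, -198), Mul(-1, 7568)) = Add(Add(-2, -198), Mul(-1, 7568)) = Add(-200, -7568) = -7768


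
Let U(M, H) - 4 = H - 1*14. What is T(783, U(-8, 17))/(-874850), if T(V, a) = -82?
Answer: 41/437425 ≈ 9.3730e-5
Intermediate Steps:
U(M, H) = -10 + H (U(M, H) = 4 + (H - 1*14) = 4 + (H - 14) = 4 + (-14 + H) = -10 + H)
T(783, U(-8, 17))/(-874850) = -82/(-874850) = -82*(-1/874850) = 41/437425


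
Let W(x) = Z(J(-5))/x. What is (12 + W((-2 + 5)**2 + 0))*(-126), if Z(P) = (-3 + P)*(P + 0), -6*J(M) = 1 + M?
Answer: -13412/9 ≈ -1490.2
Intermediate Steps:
J(M) = -1/6 - M/6 (J(M) = -(1 + M)/6 = -1/6 - M/6)
Z(P) = P*(-3 + P) (Z(P) = (-3 + P)*P = P*(-3 + P))
W(x) = -14/(9*x) (W(x) = ((-1/6 - 1/6*(-5))*(-3 + (-1/6 - 1/6*(-5))))/x = ((-1/6 + 5/6)*(-3 + (-1/6 + 5/6)))/x = (2*(-3 + 2/3)/3)/x = ((2/3)*(-7/3))/x = -14/(9*x))
(12 + W((-2 + 5)**2 + 0))*(-126) = (12 - 14/(9*((-2 + 5)**2 + 0)))*(-126) = (12 - 14/(9*(3**2 + 0)))*(-126) = (12 - 14/(9*(9 + 0)))*(-126) = (12 - 14/9/9)*(-126) = (12 - 14/9*1/9)*(-126) = (12 - 14/81)*(-126) = (958/81)*(-126) = -13412/9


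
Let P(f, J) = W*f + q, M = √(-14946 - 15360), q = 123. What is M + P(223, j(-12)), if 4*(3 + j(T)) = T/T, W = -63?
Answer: -13926 + I*√30306 ≈ -13926.0 + 174.09*I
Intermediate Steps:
M = I*√30306 (M = √(-30306) = I*√30306 ≈ 174.09*I)
j(T) = -11/4 (j(T) = -3 + (T/T)/4 = -3 + (¼)*1 = -3 + ¼ = -11/4)
P(f, J) = 123 - 63*f (P(f, J) = -63*f + 123 = 123 - 63*f)
M + P(223, j(-12)) = I*√30306 + (123 - 63*223) = I*√30306 + (123 - 14049) = I*√30306 - 13926 = -13926 + I*√30306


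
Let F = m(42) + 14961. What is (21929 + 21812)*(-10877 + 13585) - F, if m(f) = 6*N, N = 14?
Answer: 118435583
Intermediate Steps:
m(f) = 84 (m(f) = 6*14 = 84)
F = 15045 (F = 84 + 14961 = 15045)
(21929 + 21812)*(-10877 + 13585) - F = (21929 + 21812)*(-10877 + 13585) - 1*15045 = 43741*2708 - 15045 = 118450628 - 15045 = 118435583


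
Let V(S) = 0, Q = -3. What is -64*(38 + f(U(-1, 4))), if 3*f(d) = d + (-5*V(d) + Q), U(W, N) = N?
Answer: -7360/3 ≈ -2453.3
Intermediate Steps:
f(d) = -1 + d/3 (f(d) = (d + (-5*0 - 3))/3 = (d + (0 - 3))/3 = (d - 3)/3 = (-3 + d)/3 = -1 + d/3)
-64*(38 + f(U(-1, 4))) = -64*(38 + (-1 + (1/3)*4)) = -64*(38 + (-1 + 4/3)) = -64*(38 + 1/3) = -64*115/3 = -7360/3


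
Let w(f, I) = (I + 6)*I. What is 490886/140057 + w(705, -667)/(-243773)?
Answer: 57915442319/34142115061 ≈ 1.6963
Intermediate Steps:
w(f, I) = I*(6 + I) (w(f, I) = (6 + I)*I = I*(6 + I))
490886/140057 + w(705, -667)/(-243773) = 490886/140057 - 667*(6 - 667)/(-243773) = 490886*(1/140057) - 667*(-661)*(-1/243773) = 490886/140057 + 440887*(-1/243773) = 490886/140057 - 440887/243773 = 57915442319/34142115061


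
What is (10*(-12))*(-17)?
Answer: 2040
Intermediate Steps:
(10*(-12))*(-17) = -120*(-17) = 2040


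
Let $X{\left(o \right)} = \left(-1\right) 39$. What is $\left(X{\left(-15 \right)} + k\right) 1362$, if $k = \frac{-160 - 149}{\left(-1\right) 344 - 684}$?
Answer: $- \frac{27092223}{514} \approx -52709.0$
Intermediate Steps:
$X{\left(o \right)} = -39$
$k = \frac{309}{1028}$ ($k = - \frac{309}{-344 - 684} = - \frac{309}{-1028} = \left(-309\right) \left(- \frac{1}{1028}\right) = \frac{309}{1028} \approx 0.30058$)
$\left(X{\left(-15 \right)} + k\right) 1362 = \left(-39 + \frac{309}{1028}\right) 1362 = \left(- \frac{39783}{1028}\right) 1362 = - \frac{27092223}{514}$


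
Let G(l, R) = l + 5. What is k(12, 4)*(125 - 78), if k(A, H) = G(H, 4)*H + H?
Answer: 1880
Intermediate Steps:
G(l, R) = 5 + l
k(A, H) = H + H*(5 + H) (k(A, H) = (5 + H)*H + H = H*(5 + H) + H = H + H*(5 + H))
k(12, 4)*(125 - 78) = (4*(6 + 4))*(125 - 78) = (4*10)*47 = 40*47 = 1880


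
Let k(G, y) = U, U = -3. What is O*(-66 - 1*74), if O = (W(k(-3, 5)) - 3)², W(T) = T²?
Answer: -5040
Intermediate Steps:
k(G, y) = -3
O = 36 (O = ((-3)² - 3)² = (9 - 3)² = 6² = 36)
O*(-66 - 1*74) = 36*(-66 - 1*74) = 36*(-66 - 74) = 36*(-140) = -5040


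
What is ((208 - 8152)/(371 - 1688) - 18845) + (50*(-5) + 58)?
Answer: -8354595/439 ≈ -19031.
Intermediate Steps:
((208 - 8152)/(371 - 1688) - 18845) + (50*(-5) + 58) = (-7944/(-1317) - 18845) + (-250 + 58) = (-7944*(-1/1317) - 18845) - 192 = (2648/439 - 18845) - 192 = -8270307/439 - 192 = -8354595/439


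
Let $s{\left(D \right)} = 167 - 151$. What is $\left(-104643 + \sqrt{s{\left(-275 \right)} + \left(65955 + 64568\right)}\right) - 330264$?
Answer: $-434907 + \sqrt{130539} \approx -4.3455 \cdot 10^{5}$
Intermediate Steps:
$s{\left(D \right)} = 16$
$\left(-104643 + \sqrt{s{\left(-275 \right)} + \left(65955 + 64568\right)}\right) - 330264 = \left(-104643 + \sqrt{16 + \left(65955 + 64568\right)}\right) - 330264 = \left(-104643 + \sqrt{16 + 130523}\right) - 330264 = \left(-104643 + \sqrt{130539}\right) - 330264 = -434907 + \sqrt{130539}$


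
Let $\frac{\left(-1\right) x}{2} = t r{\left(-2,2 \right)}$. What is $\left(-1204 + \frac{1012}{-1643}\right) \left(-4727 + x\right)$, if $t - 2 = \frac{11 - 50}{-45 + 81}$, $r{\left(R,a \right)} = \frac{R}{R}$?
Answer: $\frac{9359231272}{1643} \approx 5.6964 \cdot 10^{6}$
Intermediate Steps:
$r{\left(R,a \right)} = 1$
$t = \frac{11}{12}$ ($t = 2 + \frac{11 - 50}{-45 + 81} = 2 - \frac{39}{36} = 2 - \frac{13}{12} = \frac{11}{12} \approx 0.91667$)
$x = - \frac{11}{6}$ ($x = - 2 \cdot \frac{11}{12} \cdot 1 = \left(-2\right) \frac{11}{12} = - \frac{11}{6} \approx -1.8333$)
$\left(-1204 + \frac{1012}{-1643}\right) \left(-4727 + x\right) = \left(-1204 + \frac{1012}{-1643}\right) \left(-4727 - \frac{11}{6}\right) = \left(-1204 + 1012 \left(- \frac{1}{1643}\right)\right) \left(- \frac{28373}{6}\right) = \left(-1204 - \frac{1012}{1643}\right) \left(- \frac{28373}{6}\right) = \left(- \frac{1979184}{1643}\right) \left(- \frac{28373}{6}\right) = \frac{9359231272}{1643}$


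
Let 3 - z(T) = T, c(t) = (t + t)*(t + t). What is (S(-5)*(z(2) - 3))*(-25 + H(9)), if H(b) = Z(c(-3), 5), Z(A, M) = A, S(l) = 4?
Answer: -88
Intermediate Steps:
c(t) = 4*t² (c(t) = (2*t)*(2*t) = 4*t²)
z(T) = 3 - T
H(b) = 36 (H(b) = 4*(-3)² = 4*9 = 36)
(S(-5)*(z(2) - 3))*(-25 + H(9)) = (4*((3 - 1*2) - 3))*(-25 + 36) = (4*((3 - 2) - 3))*11 = (4*(1 - 3))*11 = (4*(-2))*11 = -8*11 = -88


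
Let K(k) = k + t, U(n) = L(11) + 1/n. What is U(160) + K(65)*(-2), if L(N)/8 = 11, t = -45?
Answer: 7681/160 ≈ 48.006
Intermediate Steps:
L(N) = 88 (L(N) = 8*11 = 88)
U(n) = 88 + 1/n
K(k) = -45 + k (K(k) = k - 45 = -45 + k)
U(160) + K(65)*(-2) = (88 + 1/160) + (-45 + 65)*(-2) = (88 + 1/160) + 20*(-2) = 14081/160 - 40 = 7681/160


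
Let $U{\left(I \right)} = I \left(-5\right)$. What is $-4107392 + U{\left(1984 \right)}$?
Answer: $-4117312$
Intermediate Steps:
$U{\left(I \right)} = - 5 I$
$-4107392 + U{\left(1984 \right)} = -4107392 - 9920 = -4117312$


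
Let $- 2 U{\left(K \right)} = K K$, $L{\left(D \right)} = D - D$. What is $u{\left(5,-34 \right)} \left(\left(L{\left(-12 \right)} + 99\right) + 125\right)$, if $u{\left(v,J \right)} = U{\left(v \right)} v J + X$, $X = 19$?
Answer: $480256$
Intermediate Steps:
$L{\left(D \right)} = 0$
$U{\left(K \right)} = - \frac{K^{2}}{2}$ ($U{\left(K \right)} = - \frac{K K}{2} = - \frac{K^{2}}{2}$)
$u{\left(v,J \right)} = 19 - \frac{J v^{3}}{2}$ ($u{\left(v,J \right)} = - \frac{v^{2}}{2} v J + 19 = - \frac{v^{3}}{2} J + 19 = - \frac{J v^{3}}{2} + 19 = 19 - \frac{J v^{3}}{2}$)
$u{\left(5,-34 \right)} \left(\left(L{\left(-12 \right)} + 99\right) + 125\right) = \left(19 - - 17 \cdot 5^{3}\right) \left(\left(0 + 99\right) + 125\right) = \left(19 - \left(-17\right) 125\right) \left(99 + 125\right) = \left(19 + 2125\right) 224 = 2144 \cdot 224 = 480256$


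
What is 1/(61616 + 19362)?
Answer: 1/80978 ≈ 1.2349e-5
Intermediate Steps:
1/(61616 + 19362) = 1/80978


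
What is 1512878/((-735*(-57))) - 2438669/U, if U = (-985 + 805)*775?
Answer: 6960322639/129874500 ≈ 53.593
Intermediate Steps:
U = -139500 (U = -180*775 = -139500)
1512878/((-735*(-57))) - 2438669/U = 1512878/((-735*(-57))) - 2438669/(-139500) = 1512878/41895 - 2438669*(-1/139500) = 1512878*(1/41895) + 2438669/139500 = 1512878/41895 + 2438669/139500 = 6960322639/129874500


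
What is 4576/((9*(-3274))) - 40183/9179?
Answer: -613017691/135234207 ≈ -4.5330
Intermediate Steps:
4576/((9*(-3274))) - 40183/9179 = 4576/(-29466) - 40183*1/9179 = 4576*(-1/29466) - 40183/9179 = -2288/14733 - 40183/9179 = -613017691/135234207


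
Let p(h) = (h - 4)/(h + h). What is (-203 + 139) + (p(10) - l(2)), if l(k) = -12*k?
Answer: -397/10 ≈ -39.700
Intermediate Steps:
p(h) = (-4 + h)/(2*h) (p(h) = (-4 + h)/((2*h)) = (-4 + h)*(1/(2*h)) = (-4 + h)/(2*h))
(-203 + 139) + (p(10) - l(2)) = (-203 + 139) + ((½)*(-4 + 10)/10 - (-12)*2) = -64 + ((½)*(⅒)*6 - 1*(-24)) = -64 + (3/10 + 24) = -64 + 243/10 = -397/10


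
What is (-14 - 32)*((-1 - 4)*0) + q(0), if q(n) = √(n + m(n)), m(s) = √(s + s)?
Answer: 0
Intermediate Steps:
m(s) = √2*√s (m(s) = √(2*s) = √2*√s)
q(n) = √(n + √2*√n)
(-14 - 32)*((-1 - 4)*0) + q(0) = (-14 - 32)*((-1 - 4)*0) + √(0 + √2*√0) = -(-230)*0 + √(0 + √2*0) = -46*0 + √(0 + 0) = 0 + √0 = 0 + 0 = 0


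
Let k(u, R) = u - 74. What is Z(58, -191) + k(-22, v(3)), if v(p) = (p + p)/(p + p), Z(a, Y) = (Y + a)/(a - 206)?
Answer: -14075/148 ≈ -95.101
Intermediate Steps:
Z(a, Y) = (Y + a)/(-206 + a)
v(p) = 1 (v(p) = (2*p)/((2*p)) = (2*p)*(1/(2*p)) = 1)
k(u, R) = -74 + u
Z(58, -191) + k(-22, v(3)) = (-191 + 58)/(-206 + 58) + (-74 - 22) = -133/(-148) - 96 = -1/148*(-133) - 96 = 133/148 - 96 = -14075/148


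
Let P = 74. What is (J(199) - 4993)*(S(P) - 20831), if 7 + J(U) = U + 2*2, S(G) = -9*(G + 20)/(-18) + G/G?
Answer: 99696051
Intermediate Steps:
S(G) = 11 + G/2 (S(G) = -9*(20 + G)*(-1/18) + 1 = (-180 - 9*G)*(-1/18) + 1 = (10 + G/2) + 1 = 11 + G/2)
J(U) = -3 + U (J(U) = -7 + (U + 2*2) = -7 + (U + 4) = -7 + (4 + U) = -3 + U)
(J(199) - 4993)*(S(P) - 20831) = ((-3 + 199) - 4993)*((11 + (½)*74) - 20831) = (196 - 4993)*((11 + 37) - 20831) = -4797*(48 - 20831) = -4797*(-20783) = 99696051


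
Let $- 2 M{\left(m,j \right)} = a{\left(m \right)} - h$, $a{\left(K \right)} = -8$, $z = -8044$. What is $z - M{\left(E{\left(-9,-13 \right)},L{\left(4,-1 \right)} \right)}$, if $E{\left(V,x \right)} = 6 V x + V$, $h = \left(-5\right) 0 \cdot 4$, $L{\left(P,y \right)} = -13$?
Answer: $-8048$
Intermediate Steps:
$h = 0$ ($h = 0 \cdot 4 = 0$)
$E{\left(V,x \right)} = V + 6 V x$ ($E{\left(V,x \right)} = 6 V x + V = V + 6 V x$)
$M{\left(m,j \right)} = 4$ ($M{\left(m,j \right)} = - \frac{-8 - 0}{2} = - \frac{-8 + 0}{2} = \left(- \frac{1}{2}\right) \left(-8\right) = 4$)
$z - M{\left(E{\left(-9,-13 \right)},L{\left(4,-1 \right)} \right)} = -8044 - 4 = -8048$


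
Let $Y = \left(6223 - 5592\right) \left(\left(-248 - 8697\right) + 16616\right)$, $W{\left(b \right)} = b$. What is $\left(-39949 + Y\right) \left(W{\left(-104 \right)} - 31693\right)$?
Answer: $-152639972244$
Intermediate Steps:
$Y = 4840401$ ($Y = 631 \left(\left(-248 - 8697\right) + 16616\right) = 631 \left(-8945 + 16616\right) = 631 \cdot 7671 = 4840401$)
$\left(-39949 + Y\right) \left(W{\left(-104 \right)} - 31693\right) = \left(-39949 + 4840401\right) \left(-104 - 31693\right) = 4800452 \left(-31797\right) = -152639972244$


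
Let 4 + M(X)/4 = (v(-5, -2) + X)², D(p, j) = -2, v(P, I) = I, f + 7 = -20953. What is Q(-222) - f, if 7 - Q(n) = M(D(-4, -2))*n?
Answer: 31623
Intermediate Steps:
f = -20960 (f = -7 - 20953 = -20960)
M(X) = -16 + 4*(-2 + X)²
Q(n) = 7 - 48*n (Q(n) = 7 - 4*(-2)*(-4 - 2)*n = 7 - 4*(-2)*(-6)*n = 7 - 48*n)
Q(-222) - f = (7 - 48*(-222)) - 1*(-20960) = (7 + 10656) + 20960 = 10663 + 20960 = 31623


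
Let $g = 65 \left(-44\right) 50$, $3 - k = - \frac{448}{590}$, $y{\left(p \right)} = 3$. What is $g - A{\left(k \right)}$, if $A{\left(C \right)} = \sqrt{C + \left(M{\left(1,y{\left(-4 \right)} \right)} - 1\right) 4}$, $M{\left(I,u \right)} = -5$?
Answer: $-143000 - \frac{i \sqrt{1761445}}{295} \approx -1.43 \cdot 10^{5} - 4.499 i$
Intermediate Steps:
$k = \frac{1109}{295}$ ($k = 3 - - \frac{448}{590} = 3 - \left(-448\right) \frac{1}{590} = 3 - - \frac{224}{295} = 3 + \frac{224}{295} = \frac{1109}{295} \approx 3.7593$)
$A{\left(C \right)} = \sqrt{-24 + C}$ ($A{\left(C \right)} = \sqrt{C + \left(-5 - 1\right) 4} = \sqrt{C - 24} = \sqrt{-24 + C}$)
$g = -143000$ ($g = \left(-2860\right) 50 = -143000$)
$g - A{\left(k \right)} = -143000 - \sqrt{-24 + \frac{1109}{295}} = -143000 - \sqrt{- \frac{5971}{295}} = -143000 - \frac{i \sqrt{1761445}}{295}$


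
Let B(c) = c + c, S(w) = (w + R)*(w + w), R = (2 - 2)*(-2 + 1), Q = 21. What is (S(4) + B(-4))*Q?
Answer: 504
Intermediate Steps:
R = 0 (R = 0*(-1) = 0)
S(w) = 2*w**2 (S(w) = (w + 0)*(w + w) = w*(2*w) = 2*w**2)
B(c) = 2*c
(S(4) + B(-4))*Q = (2*4**2 + 2*(-4))*21 = (2*16 - 8)*21 = (32 - 8)*21 = 24*21 = 504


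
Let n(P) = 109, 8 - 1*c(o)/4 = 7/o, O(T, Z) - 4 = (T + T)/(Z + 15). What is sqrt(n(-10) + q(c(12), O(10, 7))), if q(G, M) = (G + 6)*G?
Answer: 2*sqrt(2626)/3 ≈ 34.163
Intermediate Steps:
O(T, Z) = 4 + 2*T/(15 + Z) (O(T, Z) = 4 + (T + T)/(Z + 15) = 4 + (2*T)/(15 + Z) = 4 + 2*T/(15 + Z))
c(o) = 32 - 28/o
q(G, M) = G*(6 + G) (q(G, M) = (6 + G)*G = G*(6 + G))
sqrt(n(-10) + q(c(12), O(10, 7))) = sqrt(109 + (32 - 28/12)*(6 + (32 - 28/12))) = sqrt(109 + (32 - 28*1/12)*(6 + (32 - 28*1/12))) = sqrt(109 + (32 - 7/3)*(6 + (32 - 7/3))) = sqrt(109 + 89*(6 + 89/3)/3) = sqrt(109 + (89/3)*(107/3)) = sqrt(109 + 9523/9) = sqrt(10504/9) = 2*sqrt(2626)/3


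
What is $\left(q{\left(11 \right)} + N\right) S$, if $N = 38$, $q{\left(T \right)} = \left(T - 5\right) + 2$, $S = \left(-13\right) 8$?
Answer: $-4784$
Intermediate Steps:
$S = -104$
$q{\left(T \right)} = -3 + T$ ($q{\left(T \right)} = \left(-5 + T\right) + 2 = -3 + T$)
$\left(q{\left(11 \right)} + N\right) S = \left(\left(-3 + 11\right) + 38\right) \left(-104\right) = \left(8 + 38\right) \left(-104\right) = 46 \left(-104\right) = -4784$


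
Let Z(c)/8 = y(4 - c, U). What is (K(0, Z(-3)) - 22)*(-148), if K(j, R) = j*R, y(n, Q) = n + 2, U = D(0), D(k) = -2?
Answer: 3256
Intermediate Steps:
U = -2
y(n, Q) = 2 + n
Z(c) = 48 - 8*c (Z(c) = 8*(2 + (4 - c)) = 8*(6 - c) = 48 - 8*c)
K(j, R) = R*j
(K(0, Z(-3)) - 22)*(-148) = ((48 - 8*(-3))*0 - 22)*(-148) = ((48 + 24)*0 - 22)*(-148) = (72*0 - 22)*(-148) = (0 - 22)*(-148) = -22*(-148) = 3256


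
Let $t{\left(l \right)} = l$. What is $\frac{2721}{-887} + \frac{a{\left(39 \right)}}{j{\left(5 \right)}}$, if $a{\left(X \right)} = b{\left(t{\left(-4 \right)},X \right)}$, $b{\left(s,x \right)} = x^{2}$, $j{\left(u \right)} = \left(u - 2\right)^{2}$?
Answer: $\frac{147182}{887} \approx 165.93$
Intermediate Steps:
$j{\left(u \right)} = \left(-2 + u\right)^{2}$
$a{\left(X \right)} = X^{2}$
$\frac{2721}{-887} + \frac{a{\left(39 \right)}}{j{\left(5 \right)}} = \frac{2721}{-887} + \frac{39^{2}}{\left(-2 + 5\right)^{2}} = 2721 \left(- \frac{1}{887}\right) + \frac{1521}{3^{2}} = - \frac{2721}{887} + \frac{1521}{9} = - \frac{2721}{887} + 1521 \cdot \frac{1}{9} = - \frac{2721}{887} + 169 = \frac{147182}{887}$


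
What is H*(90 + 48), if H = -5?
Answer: -690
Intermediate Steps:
H*(90 + 48) = -5*(90 + 48) = -5*138 = -690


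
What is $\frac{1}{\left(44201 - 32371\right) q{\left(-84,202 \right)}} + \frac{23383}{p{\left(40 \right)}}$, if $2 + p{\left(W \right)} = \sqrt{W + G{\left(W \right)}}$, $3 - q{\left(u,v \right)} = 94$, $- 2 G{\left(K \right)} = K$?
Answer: $\frac{12586250491}{4306120} + \frac{23383 \sqrt{5}}{8} \approx 9458.6$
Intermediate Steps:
$G{\left(K \right)} = - \frac{K}{2}$
$q{\left(u,v \right)} = -91$ ($q{\left(u,v \right)} = 3 - 94 = -91$)
$p{\left(W \right)} = -2 + \frac{\sqrt{2} \sqrt{W}}{2}$ ($p{\left(W \right)} = -2 + \sqrt{W - \frac{W}{2}} = -2 + \sqrt{\frac{W}{2}} = -2 + \frac{\sqrt{2} \sqrt{W}}{2}$)
$\frac{1}{\left(44201 - 32371\right) q{\left(-84,202 \right)}} + \frac{23383}{p{\left(40 \right)}} = \frac{1}{\left(44201 - 32371\right) \left(-91\right)} + \frac{23383}{-2 + \frac{\sqrt{2} \sqrt{40}}{2}} = \frac{1}{11830} \left(- \frac{1}{91}\right) + \frac{23383}{-2 + \frac{\sqrt{2} \cdot 2 \sqrt{10}}{2}} = \frac{1}{11830} \left(- \frac{1}{91}\right) + \frac{23383}{-2 + 2 \sqrt{5}} = - \frac{1}{1076530} + \frac{23383}{-2 + 2 \sqrt{5}}$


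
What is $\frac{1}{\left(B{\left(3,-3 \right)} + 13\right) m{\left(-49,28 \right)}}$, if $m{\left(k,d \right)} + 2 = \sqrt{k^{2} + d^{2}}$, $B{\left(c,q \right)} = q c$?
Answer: $\frac{1}{6362} + \frac{7 \sqrt{65}}{12724} \approx 0.0045926$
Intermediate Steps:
$B{\left(c,q \right)} = c q$
$m{\left(k,d \right)} = -2 + \sqrt{d^{2} + k^{2}}$ ($m{\left(k,d \right)} = -2 + \sqrt{k^{2} + d^{2}} = -2 + \sqrt{d^{2} + k^{2}}$)
$\frac{1}{\left(B{\left(3,-3 \right)} + 13\right) m{\left(-49,28 \right)}} = \frac{1}{\left(3 \left(-3\right) + 13\right) \left(-2 + \sqrt{28^{2} + \left(-49\right)^{2}}\right)} = \frac{1}{\left(-9 + 13\right) \left(-2 + \sqrt{784 + 2401}\right)} = \frac{1}{4 \left(-2 + \sqrt{3185}\right)} = \frac{1}{4 \left(-2 + 7 \sqrt{65}\right)} = \frac{1}{-8 + 28 \sqrt{65}}$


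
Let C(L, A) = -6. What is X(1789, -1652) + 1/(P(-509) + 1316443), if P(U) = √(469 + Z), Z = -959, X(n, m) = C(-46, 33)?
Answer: -6 + 1/(1316443 + 7*I*√10) ≈ -6.0 - 1.277e-11*I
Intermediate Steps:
X(n, m) = -6
P(U) = 7*I*√10 (P(U) = √(469 - 959) = √(-490) = 7*I*√10)
X(1789, -1652) + 1/(P(-509) + 1316443) = -6 + 1/(7*I*√10 + 1316443) = -6 + 1/(1316443 + 7*I*√10)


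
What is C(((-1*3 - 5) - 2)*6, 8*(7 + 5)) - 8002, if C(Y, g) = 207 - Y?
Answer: -7735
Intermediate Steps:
C(((-1*3 - 5) - 2)*6, 8*(7 + 5)) - 8002 = (207 - ((-1*3 - 5) - 2)*6) - 8002 = (207 - ((-3 - 5) - 2)*6) - 8002 = (207 - (-8 - 2)*6) - 8002 = (207 - (-10)*6) - 8002 = (207 - 1*(-60)) - 8002 = (207 + 60) - 8002 = 267 - 8002 = -7735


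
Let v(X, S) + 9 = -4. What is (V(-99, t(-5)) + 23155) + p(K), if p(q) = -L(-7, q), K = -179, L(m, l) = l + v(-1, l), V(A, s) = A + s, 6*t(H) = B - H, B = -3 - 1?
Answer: 139489/6 ≈ 23248.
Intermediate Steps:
v(X, S) = -13 (v(X, S) = -9 - 4 = -13)
B = -4
t(H) = -⅔ - H/6 (t(H) = (-4 - H)/6 = -⅔ - H/6)
L(m, l) = -13 + l (L(m, l) = l - 13 = -13 + l)
p(q) = 13 - q (p(q) = -(-13 + q) = 13 - q)
(V(-99, t(-5)) + 23155) + p(K) = ((-99 + (-⅔ - ⅙*(-5))) + 23155) + (13 - 1*(-179)) = ((-99 + (-⅔ + ⅚)) + 23155) + (13 + 179) = ((-99 + ⅙) + 23155) + 192 = (-593/6 + 23155) + 192 = 138337/6 + 192 = 139489/6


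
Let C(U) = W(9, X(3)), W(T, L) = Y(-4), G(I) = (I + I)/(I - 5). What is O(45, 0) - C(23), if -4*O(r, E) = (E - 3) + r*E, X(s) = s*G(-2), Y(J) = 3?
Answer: -9/4 ≈ -2.2500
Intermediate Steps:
G(I) = 2*I/(-5 + I) (G(I) = (2*I)/(-5 + I) = 2*I/(-5 + I))
X(s) = 4*s/7 (X(s) = s*(2*(-2)/(-5 - 2)) = s*(2*(-2)/(-7)) = s*(2*(-2)*(-1/7)) = s*(4/7) = 4*s/7)
O(r, E) = 3/4 - E/4 - E*r/4 (O(r, E) = -((E - 3) + r*E)/4 = -((-3 + E) + E*r)/4 = -(-3 + E + E*r)/4 = 3/4 - E/4 - E*r/4)
W(T, L) = 3
C(U) = 3
O(45, 0) - C(23) = (3/4 - 1/4*0 - 1/4*0*45) - 1*3 = (3/4 + 0 + 0) - 3 = 3/4 - 3 = -9/4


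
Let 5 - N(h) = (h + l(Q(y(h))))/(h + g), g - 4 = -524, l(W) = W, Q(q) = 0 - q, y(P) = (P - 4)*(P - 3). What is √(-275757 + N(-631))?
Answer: I*√365780632723/1151 ≈ 525.45*I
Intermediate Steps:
y(P) = (-4 + P)*(-3 + P)
Q(q) = -q
g = -520 (g = 4 - 524 = -520)
N(h) = 5 - (-12 - h² + 8*h)/(-520 + h) (N(h) = 5 - (h - (12 + h² - 7*h))/(h - 520) = 5 - (h + (-12 - h² + 7*h))/(-520 + h) = 5 - (-12 - h² + 8*h)/(-520 + h))
√(-275757 + N(-631)) = √(-275757 + (-2588 + (-631)² - 3*(-631))/(-520 - 631)) = √(-275757 + (-2588 + 398161 + 1893)/(-1151)) = √(-275757 - 1/1151*397466) = √(-275757 - 397466/1151) = √(-317793773/1151) = I*√365780632723/1151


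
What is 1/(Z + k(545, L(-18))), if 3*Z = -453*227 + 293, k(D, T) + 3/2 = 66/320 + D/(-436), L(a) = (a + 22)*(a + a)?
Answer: -480/16407301 ≈ -2.9255e-5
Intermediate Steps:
L(a) = 2*a*(22 + a) (L(a) = (22 + a)*(2*a) = 2*a*(22 + a))
k(D, T) = -207/160 - D/436 (k(D, T) = -3/2 + (66/320 + D/(-436)) = -3/2 + (66*(1/320) + D*(-1/436)) = -3/2 + (33/160 - D/436) = -207/160 - D/436)
Z = -102538/3 (Z = (-453*227 + 293)/3 = (-102831 + 293)/3 = (1/3)*(-102538) = -102538/3 ≈ -34179.)
1/(Z + k(545, L(-18))) = 1/(-102538/3 + (-207/160 - 1/436*545)) = 1/(-102538/3 + (-207/160 - 5/4)) = 1/(-102538/3 - 407/160) = 1/(-16407301/480) = -480/16407301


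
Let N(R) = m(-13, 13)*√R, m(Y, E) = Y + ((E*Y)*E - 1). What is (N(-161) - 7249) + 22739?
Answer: 15490 - 2211*I*√161 ≈ 15490.0 - 28054.0*I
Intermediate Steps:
m(Y, E) = -1 + Y + Y*E² (m(Y, E) = Y + (Y*E² - 1) = Y + (-1 + Y*E²) = -1 + Y + Y*E²)
N(R) = -2211*√R (N(R) = (-1 - 13 - 13*13²)*√R = (-1 - 13 - 13*169)*√R = (-1 - 13 - 2197)*√R = -2211*√R)
(N(-161) - 7249) + 22739 = (-2211*I*√161 - 7249) + 22739 = (-7249 - 2211*I*√161) + 22739 = 15490 - 2211*I*√161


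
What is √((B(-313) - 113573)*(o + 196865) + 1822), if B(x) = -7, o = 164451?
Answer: I*√41038269458 ≈ 2.0258e+5*I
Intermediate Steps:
√((B(-313) - 113573)*(o + 196865) + 1822) = √((-7 - 113573)*(164451 + 196865) + 1822) = √(-113580*361316 + 1822) = √(-41038271280 + 1822) = √(-41038269458) = I*√41038269458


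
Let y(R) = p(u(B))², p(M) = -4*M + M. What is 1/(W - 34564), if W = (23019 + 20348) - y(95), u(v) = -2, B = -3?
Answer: 1/8767 ≈ 0.00011406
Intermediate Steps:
p(M) = -3*M
y(R) = 36 (y(R) = (-3*(-2))² = 6² = 36)
W = 43331 (W = (23019 + 20348) - 1*36 = 43367 - 36 = 43331)
1/(W - 34564) = 1/(43331 - 34564) = 1/8767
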